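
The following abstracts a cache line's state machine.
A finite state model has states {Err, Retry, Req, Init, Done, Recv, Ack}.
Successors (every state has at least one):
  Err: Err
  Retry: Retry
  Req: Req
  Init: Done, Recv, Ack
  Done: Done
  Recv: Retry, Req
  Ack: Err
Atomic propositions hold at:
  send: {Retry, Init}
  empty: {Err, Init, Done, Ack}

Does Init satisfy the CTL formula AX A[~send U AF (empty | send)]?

No

Sat(~send) = {Err, Req, Done, Recv, Ack}
Sat(empty | send) = {Err, Retry, Init, Done, Ack}
AF (empty | send): least fixpoint, start Z0 = {Err, Retry, Init, Done, Ack}, add states with every successor in Z. Already a fixed point.
Sat(AF (empty | send)) = {Err, Retry, Init, Done, Ack}
A[~send U AF (empty | send)]: least fixpoint, start Z0 = Sat(AF (empty | send)) = {Err, Retry, Init, Done, Ack}, add states in Sat(~send) with every successor in Z. Already a fixed point.
Sat(A[~send U AF (empty | send)]) = {Err, Retry, Init, Done, Ack}
Sat(AX A[~send U AF (empty | send)]) = {s : every successor in {Err, Retry, Init, Done, Ack}} = {Err, Retry, Done, Ack}
Init ∉ Sat(AX A[~send U AF (empty | send)]) = {Err, Retry, Done, Ack}, so the formula does not hold at Init.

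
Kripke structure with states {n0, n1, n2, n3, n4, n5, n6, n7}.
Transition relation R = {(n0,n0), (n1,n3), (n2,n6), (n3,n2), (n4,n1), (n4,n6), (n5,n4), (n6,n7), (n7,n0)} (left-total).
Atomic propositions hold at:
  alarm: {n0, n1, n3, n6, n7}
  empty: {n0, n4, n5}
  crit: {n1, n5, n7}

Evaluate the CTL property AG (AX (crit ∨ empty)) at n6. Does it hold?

Yes

Sat(crit ∨ empty) = {n0, n1, n4, n5, n7}
Sat(AX (crit ∨ empty)) = {s : every successor in {n0, n1, n4, n5, n7}} = {n0, n5, n6, n7}
AG (AX (crit ∨ empty)): greatest fixpoint, start Z0 = {n0, n5, n6, n7}, keep only states in Sat with every successor in Z. Z1 = {n0, n6, n7}; fixed.
Sat(AG (AX (crit ∨ empty))) = {n0, n6, n7}
n6 ∈ Sat(AG (AX (crit ∨ empty))) = {n0, n6, n7}, so the formula holds at n6.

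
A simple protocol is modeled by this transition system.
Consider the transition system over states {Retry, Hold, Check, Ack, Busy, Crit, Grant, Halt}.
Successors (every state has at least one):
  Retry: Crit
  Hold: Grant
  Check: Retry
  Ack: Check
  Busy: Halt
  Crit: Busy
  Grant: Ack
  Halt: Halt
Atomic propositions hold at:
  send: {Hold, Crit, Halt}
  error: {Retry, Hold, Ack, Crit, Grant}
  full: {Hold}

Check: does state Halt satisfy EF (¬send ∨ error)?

Sat(¬send) = {Retry, Check, Ack, Busy, Grant}
Sat(¬send ∨ error) = {Retry, Hold, Check, Ack, Busy, Crit, Grant}
EF (¬send ∨ error): least fixpoint, start Z0 = {Retry, Hold, Check, Ack, Busy, Crit, Grant}, add states with some successor in Z. Already a fixed point.
Sat(EF (¬send ∨ error)) = {Retry, Hold, Check, Ack, Busy, Crit, Grant}
Halt ∉ Sat(EF (¬send ∨ error)) = {Retry, Hold, Check, Ack, Busy, Crit, Grant}, so the formula does not hold at Halt.

No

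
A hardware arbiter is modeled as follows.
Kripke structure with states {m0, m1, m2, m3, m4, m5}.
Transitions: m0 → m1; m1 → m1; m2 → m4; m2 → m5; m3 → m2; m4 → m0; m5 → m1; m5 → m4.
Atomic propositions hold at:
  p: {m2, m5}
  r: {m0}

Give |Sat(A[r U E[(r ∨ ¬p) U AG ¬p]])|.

3

Sat(¬p) = {m0, m1, m3, m4}
Sat(r ∨ ¬p) = {m0, m1, m3, m4}
AG ¬p: greatest fixpoint, start Z0 = {m0, m1, m3, m4}, keep only states in Sat with every successor in Z. Z1 = {m0, m1, m4}; fixed.
Sat(AG ¬p) = {m0, m1, m4}
E[(r ∨ ¬p) U AG ¬p]: least fixpoint, start Z0 = Sat(AG ¬p) = {m0, m1, m4}, add states in Sat(r ∨ ¬p) with some successor in Z. Already a fixed point.
Sat(E[(r ∨ ¬p) U AG ¬p]) = {m0, m1, m4}
A[r U E[(r ∨ ¬p) U AG ¬p]]: least fixpoint, start Z0 = Sat(E[(r ∨ ¬p) U AG ¬p]) = {m0, m1, m4}, add states in Sat(r) with every successor in Z. Already a fixed point.
Sat(A[r U E[(r ∨ ¬p) U AG ¬p]]) = {m0, m1, m4}
|Sat(A[r U E[(r ∨ ¬p) U AG ¬p]])| = |{m0, m1, m4}| = 3.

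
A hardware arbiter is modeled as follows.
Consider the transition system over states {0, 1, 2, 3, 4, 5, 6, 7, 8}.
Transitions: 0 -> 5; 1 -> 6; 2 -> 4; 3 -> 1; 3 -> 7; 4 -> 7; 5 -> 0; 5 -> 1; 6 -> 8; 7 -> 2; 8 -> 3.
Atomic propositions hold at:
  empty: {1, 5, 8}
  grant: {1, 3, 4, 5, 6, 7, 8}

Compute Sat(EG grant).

{1, 3, 5, 6, 8}

EG grant: greatest fixpoint, start Z0 = {1, 3, 4, 5, 6, 7, 8}, keep only states in Sat with some successor in Z. Z1 = {1, 3, 4, 5, 6, 8}; Z2 = {1, 3, 5, 6, 8}; fixed.
Sat(EG grant) = {1, 3, 5, 6, 8}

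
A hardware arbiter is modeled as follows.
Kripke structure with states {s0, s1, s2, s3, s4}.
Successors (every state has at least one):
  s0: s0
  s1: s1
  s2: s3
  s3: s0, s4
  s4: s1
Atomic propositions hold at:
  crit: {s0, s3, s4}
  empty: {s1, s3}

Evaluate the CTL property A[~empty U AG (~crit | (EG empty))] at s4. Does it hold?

Sat(~empty) = {s0, s2, s4}
Sat(~crit) = {s1, s2}
EG empty: greatest fixpoint, start Z0 = {s1, s3}, keep only states in Sat with some successor in Z. Z1 = {s1}; fixed.
Sat(EG empty) = {s1}
Sat(~crit | (EG empty)) = {s1, s2}
AG (~crit | (EG empty)): greatest fixpoint, start Z0 = {s1, s2}, keep only states in Sat with every successor in Z. Z1 = {s1}; fixed.
Sat(AG (~crit | (EG empty))) = {s1}
A[~empty U AG (~crit | (EG empty))]: least fixpoint, start Z0 = Sat(AG (~crit | (EG empty))) = {s1}, add states in Sat(~empty) with every successor in Z. Z1 = {s1, s4}; fixed.
Sat(A[~empty U AG (~crit | (EG empty))]) = {s1, s4}
s4 ∈ Sat(A[~empty U AG (~crit | (EG empty))]) = {s1, s4}, so the formula holds at s4.

Yes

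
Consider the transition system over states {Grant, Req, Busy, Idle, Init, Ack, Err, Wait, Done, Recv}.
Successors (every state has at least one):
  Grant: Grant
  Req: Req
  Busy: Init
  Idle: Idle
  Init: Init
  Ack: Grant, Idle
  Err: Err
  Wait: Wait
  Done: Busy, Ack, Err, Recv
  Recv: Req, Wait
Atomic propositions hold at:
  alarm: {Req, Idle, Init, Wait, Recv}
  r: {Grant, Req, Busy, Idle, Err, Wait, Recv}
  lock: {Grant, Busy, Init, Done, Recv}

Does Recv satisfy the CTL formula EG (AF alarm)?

Yes

AF alarm: least fixpoint, start Z0 = {Req, Idle, Init, Wait, Recv}, add states with every successor in Z. Z1 = {Req, Busy, Idle, Init, Wait, Recv}; fixed.
Sat(AF alarm) = {Req, Busy, Idle, Init, Wait, Recv}
EG (AF alarm): greatest fixpoint, start Z0 = {Req, Busy, Idle, Init, Wait, Recv}, keep only states in Sat with some successor in Z. Already a fixed point.
Sat(EG (AF alarm)) = {Req, Busy, Idle, Init, Wait, Recv}
Recv ∈ Sat(EG (AF alarm)) = {Req, Busy, Idle, Init, Wait, Recv}, so the formula holds at Recv.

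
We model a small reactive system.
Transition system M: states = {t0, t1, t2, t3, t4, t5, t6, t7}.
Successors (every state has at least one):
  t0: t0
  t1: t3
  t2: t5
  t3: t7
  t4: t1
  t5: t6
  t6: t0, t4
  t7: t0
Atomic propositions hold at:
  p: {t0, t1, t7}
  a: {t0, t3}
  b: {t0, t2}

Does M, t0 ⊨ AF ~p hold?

Sat(~p) = {t2, t3, t4, t5, t6}
AF ~p: least fixpoint, start Z0 = {t2, t3, t4, t5, t6}, add states with every successor in Z. Z1 = {t1, t2, t3, t4, t5, t6}; fixed.
Sat(AF ~p) = {t1, t2, t3, t4, t5, t6}
t0 ∉ Sat(AF ~p) = {t1, t2, t3, t4, t5, t6}, so the formula does not hold at t0.

No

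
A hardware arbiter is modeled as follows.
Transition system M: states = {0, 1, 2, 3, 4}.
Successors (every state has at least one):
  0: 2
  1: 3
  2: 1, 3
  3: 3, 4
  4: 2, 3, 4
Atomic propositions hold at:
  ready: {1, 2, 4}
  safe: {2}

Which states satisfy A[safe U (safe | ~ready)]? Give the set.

Sat(~ready) = {0, 3}
Sat(safe | ~ready) = {0, 2, 3}
A[safe U (safe | ~ready)]: least fixpoint, start Z0 = Sat((safe | ~ready)) = {0, 2, 3}, add states in Sat(safe) with every successor in Z. Already a fixed point.
Sat(A[safe U (safe | ~ready)]) = {0, 2, 3}

{0, 2, 3}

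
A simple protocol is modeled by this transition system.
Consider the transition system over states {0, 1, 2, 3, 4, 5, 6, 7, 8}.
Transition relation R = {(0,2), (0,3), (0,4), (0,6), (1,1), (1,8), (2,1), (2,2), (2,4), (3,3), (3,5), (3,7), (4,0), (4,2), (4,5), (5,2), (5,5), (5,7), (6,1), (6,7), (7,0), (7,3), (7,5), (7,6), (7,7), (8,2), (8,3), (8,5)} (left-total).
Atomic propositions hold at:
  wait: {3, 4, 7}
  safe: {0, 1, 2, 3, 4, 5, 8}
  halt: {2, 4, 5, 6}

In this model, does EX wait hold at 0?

Yes

Sat(EX wait) = {s : some successor in {3, 4, 7}} = {0, 2, 3, 5, 6, 7, 8}
0 ∈ Sat(EX wait) = {0, 2, 3, 5, 6, 7, 8}, so the formula holds at 0.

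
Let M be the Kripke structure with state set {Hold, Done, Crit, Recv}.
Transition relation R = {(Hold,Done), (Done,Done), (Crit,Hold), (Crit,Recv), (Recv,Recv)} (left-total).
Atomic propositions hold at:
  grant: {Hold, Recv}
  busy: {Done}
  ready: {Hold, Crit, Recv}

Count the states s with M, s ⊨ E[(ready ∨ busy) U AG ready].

2

Sat(ready ∨ busy) = {Hold, Done, Crit, Recv}
AG ready: greatest fixpoint, start Z0 = {Hold, Crit, Recv}, keep only states in Sat with every successor in Z. Z1 = {Crit, Recv}; Z2 = {Recv}; fixed.
Sat(AG ready) = {Recv}
E[(ready ∨ busy) U AG ready]: least fixpoint, start Z0 = Sat(AG ready) = {Recv}, add states in Sat(ready ∨ busy) with some successor in Z. Z1 = {Crit, Recv}; fixed.
Sat(E[(ready ∨ busy) U AG ready]) = {Crit, Recv}
|Sat(E[(ready ∨ busy) U AG ready])| = |{Crit, Recv}| = 2.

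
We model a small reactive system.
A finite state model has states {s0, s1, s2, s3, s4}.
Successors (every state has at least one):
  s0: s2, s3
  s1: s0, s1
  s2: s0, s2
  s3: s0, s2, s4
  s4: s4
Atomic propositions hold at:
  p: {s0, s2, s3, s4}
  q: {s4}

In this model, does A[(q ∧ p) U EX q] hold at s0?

No

Sat(q ∧ p) = {s4}
Sat(EX q) = {s : some successor in {s4}} = {s3, s4}
A[(q ∧ p) U EX q]: least fixpoint, start Z0 = Sat(EX q) = {s3, s4}, add states in Sat(q ∧ p) with every successor in Z. Already a fixed point.
Sat(A[(q ∧ p) U EX q]) = {s3, s4}
s0 ∉ Sat(A[(q ∧ p) U EX q]) = {s3, s4}, so the formula does not hold at s0.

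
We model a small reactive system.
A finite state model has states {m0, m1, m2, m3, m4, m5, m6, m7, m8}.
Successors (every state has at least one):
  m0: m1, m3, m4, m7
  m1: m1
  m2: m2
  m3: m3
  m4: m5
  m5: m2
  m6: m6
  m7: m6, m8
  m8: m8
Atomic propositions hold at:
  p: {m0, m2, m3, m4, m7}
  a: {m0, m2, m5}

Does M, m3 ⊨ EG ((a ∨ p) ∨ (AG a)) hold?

Sat(a ∨ p) = {m0, m2, m3, m4, m5, m7}
AG a: greatest fixpoint, start Z0 = {m0, m2, m5}, keep only states in Sat with every successor in Z. Z1 = {m2, m5}; fixed.
Sat(AG a) = {m2, m5}
Sat((a ∨ p) ∨ (AG a)) = {m0, m2, m3, m4, m5, m7}
EG ((a ∨ p) ∨ (AG a)): greatest fixpoint, start Z0 = {m0, m2, m3, m4, m5, m7}, keep only states in Sat with some successor in Z. Z1 = {m0, m2, m3, m4, m5}; fixed.
Sat(EG ((a ∨ p) ∨ (AG a))) = {m0, m2, m3, m4, m5}
m3 ∈ Sat(EG ((a ∨ p) ∨ (AG a))) = {m0, m2, m3, m4, m5}, so the formula holds at m3.

Yes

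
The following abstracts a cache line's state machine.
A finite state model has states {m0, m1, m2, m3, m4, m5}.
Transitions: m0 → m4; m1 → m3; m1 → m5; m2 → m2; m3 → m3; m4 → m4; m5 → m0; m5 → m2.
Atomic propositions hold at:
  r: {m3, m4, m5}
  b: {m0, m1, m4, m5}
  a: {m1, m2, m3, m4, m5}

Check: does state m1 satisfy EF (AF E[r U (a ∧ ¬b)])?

Sat(¬b) = {m2, m3}
Sat(a ∧ ¬b) = {m2, m3}
E[r U (a ∧ ¬b)]: least fixpoint, start Z0 = Sat((a ∧ ¬b)) = {m2, m3}, add states in Sat(r) with some successor in Z. Z1 = {m2, m3, m5}; fixed.
Sat(E[r U (a ∧ ¬b)]) = {m2, m3, m5}
AF E[r U (a ∧ ¬b)]: least fixpoint, start Z0 = {m2, m3, m5}, add states with every successor in Z. Z1 = {m1, m2, m3, m5}; fixed.
Sat(AF E[r U (a ∧ ¬b)]) = {m1, m2, m3, m5}
EF (AF E[r U (a ∧ ¬b)]): least fixpoint, start Z0 = {m1, m2, m3, m5}, add states with some successor in Z. Already a fixed point.
Sat(EF (AF E[r U (a ∧ ¬b)])) = {m1, m2, m3, m5}
m1 ∈ Sat(EF (AF E[r U (a ∧ ¬b)])) = {m1, m2, m3, m5}, so the formula holds at m1.

Yes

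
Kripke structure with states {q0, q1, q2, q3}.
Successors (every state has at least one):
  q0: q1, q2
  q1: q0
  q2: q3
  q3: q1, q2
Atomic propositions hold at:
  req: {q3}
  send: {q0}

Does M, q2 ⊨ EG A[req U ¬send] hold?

Yes

Sat(¬send) = {q1, q2, q3}
A[req U ¬send]: least fixpoint, start Z0 = Sat(¬send) = {q1, q2, q3}, add states in Sat(req) with every successor in Z. Already a fixed point.
Sat(A[req U ¬send]) = {q1, q2, q3}
EG A[req U ¬send]: greatest fixpoint, start Z0 = {q1, q2, q3}, keep only states in Sat with some successor in Z. Z1 = {q2, q3}; fixed.
Sat(EG A[req U ¬send]) = {q2, q3}
q2 ∈ Sat(EG A[req U ¬send]) = {q2, q3}, so the formula holds at q2.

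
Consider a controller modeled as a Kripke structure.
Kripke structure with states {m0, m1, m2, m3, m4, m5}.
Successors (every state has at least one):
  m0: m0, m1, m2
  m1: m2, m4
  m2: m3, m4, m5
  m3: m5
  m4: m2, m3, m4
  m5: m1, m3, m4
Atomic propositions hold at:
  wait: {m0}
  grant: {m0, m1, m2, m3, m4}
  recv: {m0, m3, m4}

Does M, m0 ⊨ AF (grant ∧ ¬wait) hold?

Sat(¬wait) = {m1, m2, m3, m4, m5}
Sat(grant ∧ ¬wait) = {m1, m2, m3, m4}
AF (grant ∧ ¬wait): least fixpoint, start Z0 = {m1, m2, m3, m4}, add states with every successor in Z. Z1 = {m1, m2, m3, m4, m5}; fixed.
Sat(AF (grant ∧ ¬wait)) = {m1, m2, m3, m4, m5}
m0 ∉ Sat(AF (grant ∧ ¬wait)) = {m1, m2, m3, m4, m5}, so the formula does not hold at m0.

No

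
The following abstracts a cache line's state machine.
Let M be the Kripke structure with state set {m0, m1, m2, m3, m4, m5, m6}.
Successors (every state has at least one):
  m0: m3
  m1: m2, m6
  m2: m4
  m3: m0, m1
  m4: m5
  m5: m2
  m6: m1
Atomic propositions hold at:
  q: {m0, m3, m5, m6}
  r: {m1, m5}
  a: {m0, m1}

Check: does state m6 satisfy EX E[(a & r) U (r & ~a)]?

No

Sat(a & r) = {m1}
Sat(~a) = {m2, m3, m4, m5, m6}
Sat(r & ~a) = {m5}
E[(a & r) U (r & ~a)]: least fixpoint, start Z0 = Sat((r & ~a)) = {m5}, add states in Sat(a & r) with some successor in Z. Already a fixed point.
Sat(E[(a & r) U (r & ~a)]) = {m5}
Sat(EX E[(a & r) U (r & ~a)]) = {s : some successor in {m5}} = {m4}
m6 ∉ Sat(EX E[(a & r) U (r & ~a)]) = {m4}, so the formula does not hold at m6.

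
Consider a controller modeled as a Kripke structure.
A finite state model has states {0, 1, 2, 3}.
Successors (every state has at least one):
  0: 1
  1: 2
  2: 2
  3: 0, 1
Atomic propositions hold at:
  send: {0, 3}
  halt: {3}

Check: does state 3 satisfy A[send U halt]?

A[send U halt]: least fixpoint, start Z0 = Sat(halt) = {3}, add states in Sat(send) with every successor in Z. Already a fixed point.
Sat(A[send U halt]) = {3}
3 ∈ Sat(A[send U halt]) = {3}, so the formula holds at 3.

Yes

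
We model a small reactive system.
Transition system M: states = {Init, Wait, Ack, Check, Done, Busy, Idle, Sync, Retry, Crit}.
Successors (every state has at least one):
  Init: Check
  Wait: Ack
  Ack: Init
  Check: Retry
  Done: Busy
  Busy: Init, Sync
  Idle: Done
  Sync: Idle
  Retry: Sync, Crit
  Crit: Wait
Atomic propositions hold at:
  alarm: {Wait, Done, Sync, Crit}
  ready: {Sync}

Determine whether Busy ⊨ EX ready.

Sat(EX ready) = {s : some successor in {Sync}} = {Busy, Retry}
Busy ∈ Sat(EX ready) = {Busy, Retry}, so the formula holds at Busy.

Yes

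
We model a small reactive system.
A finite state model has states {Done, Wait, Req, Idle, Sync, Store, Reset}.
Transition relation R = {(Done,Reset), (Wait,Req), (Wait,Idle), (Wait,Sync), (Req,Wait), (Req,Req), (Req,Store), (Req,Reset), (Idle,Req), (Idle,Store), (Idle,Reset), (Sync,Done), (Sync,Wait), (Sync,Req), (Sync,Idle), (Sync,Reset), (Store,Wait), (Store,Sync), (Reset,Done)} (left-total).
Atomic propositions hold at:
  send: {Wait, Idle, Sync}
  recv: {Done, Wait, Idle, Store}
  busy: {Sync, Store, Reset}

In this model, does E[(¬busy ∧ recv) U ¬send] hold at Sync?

Sat(¬busy) = {Done, Wait, Req, Idle}
Sat(¬busy ∧ recv) = {Done, Wait, Idle}
Sat(¬send) = {Done, Req, Store, Reset}
E[(¬busy ∧ recv) U ¬send]: least fixpoint, start Z0 = Sat(¬send) = {Done, Req, Store, Reset}, add states in Sat(¬busy ∧ recv) with some successor in Z. Z1 = {Done, Wait, Req, Idle, Store, Reset}; fixed.
Sat(E[(¬busy ∧ recv) U ¬send]) = {Done, Wait, Req, Idle, Store, Reset}
Sync ∉ Sat(E[(¬busy ∧ recv) U ¬send]) = {Done, Wait, Req, Idle, Store, Reset}, so the formula does not hold at Sync.

No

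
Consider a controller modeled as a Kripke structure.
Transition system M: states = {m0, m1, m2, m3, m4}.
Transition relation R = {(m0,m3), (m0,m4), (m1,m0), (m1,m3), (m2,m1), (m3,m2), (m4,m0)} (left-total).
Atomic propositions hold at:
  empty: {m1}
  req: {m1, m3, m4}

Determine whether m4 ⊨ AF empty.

No

AF empty: least fixpoint, start Z0 = {m1}, add states with every successor in Z. Z1 = {m1, m2}; Z2 = {m1, m2, m3}; fixed.
Sat(AF empty) = {m1, m2, m3}
m4 ∉ Sat(AF empty) = {m1, m2, m3}, so the formula does not hold at m4.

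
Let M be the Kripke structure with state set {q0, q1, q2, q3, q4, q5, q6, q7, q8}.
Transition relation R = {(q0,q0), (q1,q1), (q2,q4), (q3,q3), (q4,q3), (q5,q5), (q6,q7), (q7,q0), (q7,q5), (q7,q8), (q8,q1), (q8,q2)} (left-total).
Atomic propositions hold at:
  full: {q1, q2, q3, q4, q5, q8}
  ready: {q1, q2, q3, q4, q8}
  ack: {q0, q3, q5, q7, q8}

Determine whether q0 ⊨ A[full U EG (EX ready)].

No

Sat(EX ready) = {s : some successor in {q1, q2, q3, q4, q8}} = {q1, q2, q3, q4, q7, q8}
EG (EX ready): greatest fixpoint, start Z0 = {q1, q2, q3, q4, q7, q8}, keep only states in Sat with some successor in Z. Already a fixed point.
Sat(EG (EX ready)) = {q1, q2, q3, q4, q7, q8}
A[full U EG (EX ready)]: least fixpoint, start Z0 = Sat(EG (EX ready)) = {q1, q2, q3, q4, q7, q8}, add states in Sat(full) with every successor in Z. Already a fixed point.
Sat(A[full U EG (EX ready)]) = {q1, q2, q3, q4, q7, q8}
q0 ∉ Sat(A[full U EG (EX ready)]) = {q1, q2, q3, q4, q7, q8}, so the formula does not hold at q0.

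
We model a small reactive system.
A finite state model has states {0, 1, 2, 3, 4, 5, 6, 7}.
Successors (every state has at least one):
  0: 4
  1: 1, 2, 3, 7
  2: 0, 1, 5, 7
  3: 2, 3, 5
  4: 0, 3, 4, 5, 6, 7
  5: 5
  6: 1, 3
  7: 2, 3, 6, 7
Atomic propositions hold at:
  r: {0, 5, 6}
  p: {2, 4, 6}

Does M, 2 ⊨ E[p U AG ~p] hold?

Yes

Sat(~p) = {0, 1, 3, 5, 7}
AG ~p: greatest fixpoint, start Z0 = {0, 1, 3, 5, 7}, keep only states in Sat with every successor in Z. Z1 = {5}; fixed.
Sat(AG ~p) = {5}
E[p U AG ~p]: least fixpoint, start Z0 = Sat(AG ~p) = {5}, add states in Sat(p) with some successor in Z. Z1 = {2, 4, 5}; fixed.
Sat(E[p U AG ~p]) = {2, 4, 5}
2 ∈ Sat(E[p U AG ~p]) = {2, 4, 5}, so the formula holds at 2.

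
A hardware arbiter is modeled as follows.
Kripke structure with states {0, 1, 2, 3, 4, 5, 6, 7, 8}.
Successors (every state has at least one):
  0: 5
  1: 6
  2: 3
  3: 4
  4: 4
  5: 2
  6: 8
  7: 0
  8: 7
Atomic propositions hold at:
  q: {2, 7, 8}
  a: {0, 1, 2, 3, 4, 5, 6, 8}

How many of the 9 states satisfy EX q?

Sat(EX q) = {s : some successor in {2, 7, 8}} = {5, 6, 8}
|Sat(EX q)| = |{5, 6, 8}| = 3.

3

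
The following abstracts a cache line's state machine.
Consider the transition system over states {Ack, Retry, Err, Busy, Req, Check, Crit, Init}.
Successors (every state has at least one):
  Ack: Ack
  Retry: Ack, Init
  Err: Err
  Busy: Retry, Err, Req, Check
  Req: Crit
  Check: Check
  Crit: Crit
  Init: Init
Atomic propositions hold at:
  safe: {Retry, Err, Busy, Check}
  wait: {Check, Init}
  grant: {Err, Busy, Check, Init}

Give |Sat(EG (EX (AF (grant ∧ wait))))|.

Sat(grant ∧ wait) = {Check, Init}
AF (grant ∧ wait): least fixpoint, start Z0 = {Check, Init}, add states with every successor in Z. Already a fixed point.
Sat(AF (grant ∧ wait)) = {Check, Init}
Sat(EX (AF (grant ∧ wait))) = {s : some successor in {Check, Init}} = {Retry, Busy, Check, Init}
EG (EX (AF (grant ∧ wait))): greatest fixpoint, start Z0 = {Retry, Busy, Check, Init}, keep only states in Sat with some successor in Z. Already a fixed point.
Sat(EG (EX (AF (grant ∧ wait)))) = {Retry, Busy, Check, Init}
|Sat(EG (EX (AF (grant ∧ wait))))| = |{Retry, Busy, Check, Init}| = 4.

4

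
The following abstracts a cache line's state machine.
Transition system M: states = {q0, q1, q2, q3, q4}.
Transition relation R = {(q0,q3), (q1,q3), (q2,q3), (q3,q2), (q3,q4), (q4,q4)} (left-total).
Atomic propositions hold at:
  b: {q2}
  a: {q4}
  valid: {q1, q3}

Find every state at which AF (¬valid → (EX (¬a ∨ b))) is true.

{q0, q1, q2, q3}

Sat(¬valid) = {q0, q2, q4}
Sat(¬a) = {q0, q1, q2, q3}
Sat(¬a ∨ b) = {q0, q1, q2, q3}
Sat(EX (¬a ∨ b)) = {s : some successor in {q0, q1, q2, q3}} = {q0, q1, q2, q3}
Sat(¬valid → (EX (¬a ∨ b))) = {q0, q1, q2, q3}
AF (¬valid → (EX (¬a ∨ b))): least fixpoint, start Z0 = {q0, q1, q2, q3}, add states with every successor in Z. Already a fixed point.
Sat(AF (¬valid → (EX (¬a ∨ b)))) = {q0, q1, q2, q3}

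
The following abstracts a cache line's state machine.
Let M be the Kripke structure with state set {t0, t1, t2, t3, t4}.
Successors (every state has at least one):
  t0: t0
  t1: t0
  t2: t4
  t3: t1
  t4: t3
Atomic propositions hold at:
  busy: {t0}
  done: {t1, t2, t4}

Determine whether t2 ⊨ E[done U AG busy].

AG busy: greatest fixpoint, start Z0 = {t0}, keep only states in Sat with every successor in Z. Already a fixed point.
Sat(AG busy) = {t0}
E[done U AG busy]: least fixpoint, start Z0 = Sat(AG busy) = {t0}, add states in Sat(done) with some successor in Z. Z1 = {t0, t1}; fixed.
Sat(E[done U AG busy]) = {t0, t1}
t2 ∉ Sat(E[done U AG busy]) = {t0, t1}, so the formula does not hold at t2.

No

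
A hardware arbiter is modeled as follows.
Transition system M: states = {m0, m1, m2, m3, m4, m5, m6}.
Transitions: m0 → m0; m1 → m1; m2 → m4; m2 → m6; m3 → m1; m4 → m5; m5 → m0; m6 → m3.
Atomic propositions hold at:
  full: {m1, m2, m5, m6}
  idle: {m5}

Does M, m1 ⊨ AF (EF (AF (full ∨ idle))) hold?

Sat(full ∨ idle) = {m1, m2, m5, m6}
AF (full ∨ idle): least fixpoint, start Z0 = {m1, m2, m5, m6}, add states with every successor in Z. Z1 = {m1, m2, m3, m4, m5, m6}; fixed.
Sat(AF (full ∨ idle)) = {m1, m2, m3, m4, m5, m6}
EF (AF (full ∨ idle)): least fixpoint, start Z0 = {m1, m2, m3, m4, m5, m6}, add states with some successor in Z. Already a fixed point.
Sat(EF (AF (full ∨ idle))) = {m1, m2, m3, m4, m5, m6}
AF (EF (AF (full ∨ idle))): least fixpoint, start Z0 = {m1, m2, m3, m4, m5, m6}, add states with every successor in Z. Already a fixed point.
Sat(AF (EF (AF (full ∨ idle)))) = {m1, m2, m3, m4, m5, m6}
m1 ∈ Sat(AF (EF (AF (full ∨ idle)))) = {m1, m2, m3, m4, m5, m6}, so the formula holds at m1.

Yes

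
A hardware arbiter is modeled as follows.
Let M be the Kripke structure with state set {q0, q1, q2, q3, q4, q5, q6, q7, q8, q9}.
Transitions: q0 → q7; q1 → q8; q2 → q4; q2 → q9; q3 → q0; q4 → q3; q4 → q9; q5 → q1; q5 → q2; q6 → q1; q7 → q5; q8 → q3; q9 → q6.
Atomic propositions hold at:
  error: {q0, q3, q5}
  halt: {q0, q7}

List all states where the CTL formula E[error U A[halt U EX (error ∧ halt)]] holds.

Sat(error ∧ halt) = {q0}
Sat(EX (error ∧ halt)) = {s : some successor in {q0}} = {q3}
A[halt U EX (error ∧ halt)]: least fixpoint, start Z0 = Sat(EX (error ∧ halt)) = {q3}, add states in Sat(halt) with every successor in Z. Already a fixed point.
Sat(A[halt U EX (error ∧ halt)]) = {q3}
E[error U A[halt U EX (error ∧ halt)]]: least fixpoint, start Z0 = Sat(A[halt U EX (error ∧ halt)]) = {q3}, add states in Sat(error) with some successor in Z. Already a fixed point.
Sat(E[error U A[halt U EX (error ∧ halt)]]) = {q3}

{q3}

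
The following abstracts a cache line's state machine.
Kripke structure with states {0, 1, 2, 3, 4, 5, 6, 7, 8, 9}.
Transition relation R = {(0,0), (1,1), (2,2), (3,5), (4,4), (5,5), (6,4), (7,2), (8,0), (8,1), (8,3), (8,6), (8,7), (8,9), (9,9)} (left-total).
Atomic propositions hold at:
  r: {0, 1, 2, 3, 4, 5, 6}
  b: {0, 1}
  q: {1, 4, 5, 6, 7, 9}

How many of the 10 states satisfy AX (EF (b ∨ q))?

Sat(b ∨ q) = {0, 1, 4, 5, 6, 7, 9}
EF (b ∨ q): least fixpoint, start Z0 = {0, 1, 4, 5, 6, 7, 9}, add states with some successor in Z. Z1 = {0, 1, 3, 4, 5, 6, 7, 8, 9}; fixed.
Sat(EF (b ∨ q)) = {0, 1, 3, 4, 5, 6, 7, 8, 9}
Sat(AX (EF (b ∨ q))) = {s : every successor in {0, 1, 3, 4, 5, 6, 7, 8, 9}} = {0, 1, 3, 4, 5, 6, 8, 9}
|Sat(AX (EF (b ∨ q)))| = |{0, 1, 3, 4, 5, 6, 8, 9}| = 8.

8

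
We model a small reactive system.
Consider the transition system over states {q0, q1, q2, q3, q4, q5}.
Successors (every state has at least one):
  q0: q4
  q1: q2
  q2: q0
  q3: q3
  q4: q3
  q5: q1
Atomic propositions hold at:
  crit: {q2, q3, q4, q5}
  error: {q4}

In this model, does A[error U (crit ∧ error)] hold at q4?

Yes

Sat(crit ∧ error) = {q4}
A[error U (crit ∧ error)]: least fixpoint, start Z0 = Sat((crit ∧ error)) = {q4}, add states in Sat(error) with every successor in Z. Already a fixed point.
Sat(A[error U (crit ∧ error)]) = {q4}
q4 ∈ Sat(A[error U (crit ∧ error)]) = {q4}, so the formula holds at q4.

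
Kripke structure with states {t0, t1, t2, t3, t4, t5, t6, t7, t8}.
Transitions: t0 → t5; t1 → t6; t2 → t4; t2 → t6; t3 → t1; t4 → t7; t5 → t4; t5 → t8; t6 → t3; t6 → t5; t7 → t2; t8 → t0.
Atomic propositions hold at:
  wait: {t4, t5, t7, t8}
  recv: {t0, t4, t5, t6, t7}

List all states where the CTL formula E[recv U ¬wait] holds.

Sat(¬wait) = {t0, t1, t2, t3, t6}
E[recv U ¬wait]: least fixpoint, start Z0 = Sat(¬wait) = {t0, t1, t2, t3, t6}, add states in Sat(recv) with some successor in Z. Z1 = {t0, t1, t2, t3, t6, t7}; Z2 = {t0, t1, t2, t3, t4, t6, t7}; Z3 = {t0, t1, t2, t3, t4, t5, t6, t7}; fixed.
Sat(E[recv U ¬wait]) = {t0, t1, t2, t3, t4, t5, t6, t7}

{t0, t1, t2, t3, t4, t5, t6, t7}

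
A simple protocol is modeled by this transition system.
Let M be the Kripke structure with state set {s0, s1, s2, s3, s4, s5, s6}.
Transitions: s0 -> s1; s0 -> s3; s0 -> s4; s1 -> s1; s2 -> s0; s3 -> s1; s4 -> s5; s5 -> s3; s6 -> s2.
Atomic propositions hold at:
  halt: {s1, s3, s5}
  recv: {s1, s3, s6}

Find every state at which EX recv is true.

{s0, s1, s3, s5}

Sat(EX recv) = {s : some successor in {s1, s3, s6}} = {s0, s1, s3, s5}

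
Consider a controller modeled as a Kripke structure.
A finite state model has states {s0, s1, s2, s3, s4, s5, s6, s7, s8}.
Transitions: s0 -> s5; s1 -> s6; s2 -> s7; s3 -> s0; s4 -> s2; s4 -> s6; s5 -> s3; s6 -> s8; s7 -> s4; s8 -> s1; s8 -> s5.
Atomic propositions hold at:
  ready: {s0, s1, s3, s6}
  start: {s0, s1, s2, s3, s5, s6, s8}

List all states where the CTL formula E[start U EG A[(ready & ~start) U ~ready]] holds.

Sat(~start) = {s4, s7}
Sat(ready & ~start) = ∅
Sat(~ready) = {s2, s4, s5, s7, s8}
A[(ready & ~start) U ~ready]: least fixpoint, start Z0 = Sat(~ready) = {s2, s4, s5, s7, s8}, add states in Sat(ready & ~start) with every successor in Z. Already a fixed point.
Sat(A[(ready & ~start) U ~ready]) = {s2, s4, s5, s7, s8}
EG A[(ready & ~start) U ~ready]: greatest fixpoint, start Z0 = {s2, s4, s5, s7, s8}, keep only states in Sat with some successor in Z. Z1 = {s2, s4, s7, s8}; Z2 = {s2, s4, s7}; fixed.
Sat(EG A[(ready & ~start) U ~ready]) = {s2, s4, s7}
E[start U EG A[(ready & ~start) U ~ready]]: least fixpoint, start Z0 = Sat(EG A[(ready & ~start) U ~ready]) = {s2, s4, s7}, add states in Sat(start) with some successor in Z. Already a fixed point.
Sat(E[start U EG A[(ready & ~start) U ~ready]]) = {s2, s4, s7}

{s2, s4, s7}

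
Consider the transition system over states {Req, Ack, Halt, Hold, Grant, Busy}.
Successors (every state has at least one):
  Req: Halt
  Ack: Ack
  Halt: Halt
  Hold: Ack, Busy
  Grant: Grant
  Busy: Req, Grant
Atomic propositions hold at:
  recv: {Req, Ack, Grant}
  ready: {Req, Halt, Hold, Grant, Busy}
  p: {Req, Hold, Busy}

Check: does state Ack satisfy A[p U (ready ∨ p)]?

Sat(ready ∨ p) = {Req, Halt, Hold, Grant, Busy}
A[p U (ready ∨ p)]: least fixpoint, start Z0 = Sat((ready ∨ p)) = {Req, Halt, Hold, Grant, Busy}, add states in Sat(p) with every successor in Z. Already a fixed point.
Sat(A[p U (ready ∨ p)]) = {Req, Halt, Hold, Grant, Busy}
Ack ∉ Sat(A[p U (ready ∨ p)]) = {Req, Halt, Hold, Grant, Busy}, so the formula does not hold at Ack.

No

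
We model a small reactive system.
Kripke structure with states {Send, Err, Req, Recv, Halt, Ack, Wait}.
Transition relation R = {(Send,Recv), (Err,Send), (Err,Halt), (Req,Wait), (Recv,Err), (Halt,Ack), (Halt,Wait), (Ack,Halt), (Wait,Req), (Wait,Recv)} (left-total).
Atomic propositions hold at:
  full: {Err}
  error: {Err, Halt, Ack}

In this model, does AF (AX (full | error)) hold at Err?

No

Sat(full | error) = {Err, Halt, Ack}
Sat(AX (full | error)) = {s : every successor in {Err, Halt, Ack}} = {Recv, Ack}
AF (AX (full | error)): least fixpoint, start Z0 = {Recv, Ack}, add states with every successor in Z. Z1 = {Send, Recv, Ack}; fixed.
Sat(AF (AX (full | error))) = {Send, Recv, Ack}
Err ∉ Sat(AF (AX (full | error))) = {Send, Recv, Ack}, so the formula does not hold at Err.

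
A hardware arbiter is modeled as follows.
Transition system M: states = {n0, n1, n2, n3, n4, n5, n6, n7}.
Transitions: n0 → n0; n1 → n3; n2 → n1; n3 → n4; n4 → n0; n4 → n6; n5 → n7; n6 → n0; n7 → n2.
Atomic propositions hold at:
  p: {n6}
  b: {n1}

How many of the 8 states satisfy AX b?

Sat(AX b) = {s : every successor in {n1}} = {n2}
|Sat(AX b)| = |{n2}| = 1.

1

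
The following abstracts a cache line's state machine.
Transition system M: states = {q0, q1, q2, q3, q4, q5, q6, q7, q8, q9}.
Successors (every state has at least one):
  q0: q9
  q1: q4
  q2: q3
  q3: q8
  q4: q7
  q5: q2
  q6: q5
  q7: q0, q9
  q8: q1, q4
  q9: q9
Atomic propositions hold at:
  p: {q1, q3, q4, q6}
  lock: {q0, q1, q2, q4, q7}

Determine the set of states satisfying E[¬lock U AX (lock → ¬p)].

{q0, q2, q3, q4, q5, q6, q7, q8, q9}

Sat(¬lock) = {q3, q5, q6, q8, q9}
Sat(¬p) = {q0, q2, q5, q7, q8, q9}
Sat(lock → ¬p) = {q0, q2, q3, q5, q6, q7, q8, q9}
Sat(AX (lock → ¬p)) = {s : every successor in {q0, q2, q3, q5, q6, q7, q8, q9}} = {q0, q2, q3, q4, q5, q6, q7, q9}
E[¬lock U AX (lock → ¬p)]: least fixpoint, start Z0 = Sat(AX (lock → ¬p)) = {q0, q2, q3, q4, q5, q6, q7, q9}, add states in Sat(¬lock) with some successor in Z. Z1 = {q0, q2, q3, q4, q5, q6, q7, q8, q9}; fixed.
Sat(E[¬lock U AX (lock → ¬p)]) = {q0, q2, q3, q4, q5, q6, q7, q8, q9}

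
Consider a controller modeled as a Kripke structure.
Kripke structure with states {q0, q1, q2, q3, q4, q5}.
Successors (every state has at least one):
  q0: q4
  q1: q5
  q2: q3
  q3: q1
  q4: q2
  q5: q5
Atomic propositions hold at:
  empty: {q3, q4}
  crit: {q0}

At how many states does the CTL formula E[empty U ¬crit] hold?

5

Sat(¬crit) = {q1, q2, q3, q4, q5}
E[empty U ¬crit]: least fixpoint, start Z0 = Sat(¬crit) = {q1, q2, q3, q4, q5}, add states in Sat(empty) with some successor in Z. Already a fixed point.
Sat(E[empty U ¬crit]) = {q1, q2, q3, q4, q5}
|Sat(E[empty U ¬crit])| = |{q1, q2, q3, q4, q5}| = 5.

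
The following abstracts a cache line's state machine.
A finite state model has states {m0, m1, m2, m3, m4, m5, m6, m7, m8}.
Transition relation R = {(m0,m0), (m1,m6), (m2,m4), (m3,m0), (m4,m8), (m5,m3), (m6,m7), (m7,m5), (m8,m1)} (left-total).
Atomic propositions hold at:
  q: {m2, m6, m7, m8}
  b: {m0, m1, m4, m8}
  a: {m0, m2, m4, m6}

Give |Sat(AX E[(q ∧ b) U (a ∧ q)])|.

Sat(q ∧ b) = {m8}
Sat(a ∧ q) = {m2, m6}
E[(q ∧ b) U (a ∧ q)]: least fixpoint, start Z0 = Sat((a ∧ q)) = {m2, m6}, add states in Sat(q ∧ b) with some successor in Z. Already a fixed point.
Sat(E[(q ∧ b) U (a ∧ q)]) = {m2, m6}
Sat(AX E[(q ∧ b) U (a ∧ q)]) = {s : every successor in {m2, m6}} = {m1}
|Sat(AX E[(q ∧ b) U (a ∧ q)])| = |{m1}| = 1.

1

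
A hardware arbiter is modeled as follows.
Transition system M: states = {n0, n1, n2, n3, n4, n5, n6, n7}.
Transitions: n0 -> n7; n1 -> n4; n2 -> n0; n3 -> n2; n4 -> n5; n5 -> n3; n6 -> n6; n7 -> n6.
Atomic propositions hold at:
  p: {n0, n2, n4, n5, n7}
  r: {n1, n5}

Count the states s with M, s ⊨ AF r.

AF r: least fixpoint, start Z0 = {n1, n5}, add states with every successor in Z. Z1 = {n1, n4, n5}; fixed.
Sat(AF r) = {n1, n4, n5}
|Sat(AF r)| = |{n1, n4, n5}| = 3.

3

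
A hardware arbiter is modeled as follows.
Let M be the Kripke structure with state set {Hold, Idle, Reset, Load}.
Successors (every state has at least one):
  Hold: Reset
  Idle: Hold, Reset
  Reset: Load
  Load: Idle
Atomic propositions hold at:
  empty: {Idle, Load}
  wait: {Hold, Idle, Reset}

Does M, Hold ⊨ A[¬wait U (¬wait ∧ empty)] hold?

No

Sat(¬wait) = {Load}
Sat(¬wait ∧ empty) = {Load}
A[¬wait U (¬wait ∧ empty)]: least fixpoint, start Z0 = Sat((¬wait ∧ empty)) = {Load}, add states in Sat(¬wait) with every successor in Z. Already a fixed point.
Sat(A[¬wait U (¬wait ∧ empty)]) = {Load}
Hold ∉ Sat(A[¬wait U (¬wait ∧ empty)]) = {Load}, so the formula does not hold at Hold.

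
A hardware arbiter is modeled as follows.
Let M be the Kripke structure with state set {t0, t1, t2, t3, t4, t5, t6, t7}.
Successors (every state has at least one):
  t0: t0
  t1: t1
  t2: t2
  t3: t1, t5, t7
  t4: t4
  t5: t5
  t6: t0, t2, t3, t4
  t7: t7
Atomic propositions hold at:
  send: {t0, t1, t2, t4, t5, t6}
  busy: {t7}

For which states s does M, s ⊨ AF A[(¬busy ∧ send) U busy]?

{t7}

Sat(¬busy) = {t0, t1, t2, t3, t4, t5, t6}
Sat(¬busy ∧ send) = {t0, t1, t2, t4, t5, t6}
A[(¬busy ∧ send) U busy]: least fixpoint, start Z0 = Sat(busy) = {t7}, add states in Sat(¬busy ∧ send) with every successor in Z. Already a fixed point.
Sat(A[(¬busy ∧ send) U busy]) = {t7}
AF A[(¬busy ∧ send) U busy]: least fixpoint, start Z0 = {t7}, add states with every successor in Z. Already a fixed point.
Sat(AF A[(¬busy ∧ send) U busy]) = {t7}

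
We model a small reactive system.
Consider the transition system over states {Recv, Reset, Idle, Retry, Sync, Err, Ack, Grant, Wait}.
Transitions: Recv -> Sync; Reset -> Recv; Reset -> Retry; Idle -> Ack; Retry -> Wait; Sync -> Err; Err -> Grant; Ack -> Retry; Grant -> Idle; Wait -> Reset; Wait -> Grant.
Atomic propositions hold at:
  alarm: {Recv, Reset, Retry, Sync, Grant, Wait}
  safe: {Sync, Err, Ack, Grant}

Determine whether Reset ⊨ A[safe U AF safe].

No

AF safe: least fixpoint, start Z0 = {Sync, Err, Ack, Grant}, add states with every successor in Z. Z1 = {Recv, Idle, Sync, Err, Ack, Grant}; fixed.
Sat(AF safe) = {Recv, Idle, Sync, Err, Ack, Grant}
A[safe U AF safe]: least fixpoint, start Z0 = Sat(AF safe) = {Recv, Idle, Sync, Err, Ack, Grant}, add states in Sat(safe) with every successor in Z. Already a fixed point.
Sat(A[safe U AF safe]) = {Recv, Idle, Sync, Err, Ack, Grant}
Reset ∉ Sat(A[safe U AF safe]) = {Recv, Idle, Sync, Err, Ack, Grant}, so the formula does not hold at Reset.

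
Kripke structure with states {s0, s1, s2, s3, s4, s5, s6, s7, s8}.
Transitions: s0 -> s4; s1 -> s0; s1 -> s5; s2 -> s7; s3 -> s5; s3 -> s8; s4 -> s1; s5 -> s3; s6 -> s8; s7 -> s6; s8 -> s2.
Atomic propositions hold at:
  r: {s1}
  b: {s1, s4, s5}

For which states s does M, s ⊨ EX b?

{s0, s1, s3, s4}

Sat(EX b) = {s : some successor in {s1, s4, s5}} = {s0, s1, s3, s4}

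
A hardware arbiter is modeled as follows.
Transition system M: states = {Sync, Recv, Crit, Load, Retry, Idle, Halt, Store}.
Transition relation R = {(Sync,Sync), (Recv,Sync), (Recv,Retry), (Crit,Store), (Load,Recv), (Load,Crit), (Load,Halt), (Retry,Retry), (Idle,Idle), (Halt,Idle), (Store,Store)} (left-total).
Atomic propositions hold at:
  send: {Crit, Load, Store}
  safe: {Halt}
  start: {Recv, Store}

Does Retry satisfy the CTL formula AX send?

No

Sat(AX send) = {s : every successor in {Crit, Load, Store}} = {Crit, Store}
Retry ∉ Sat(AX send) = {Crit, Store}, so the formula does not hold at Retry.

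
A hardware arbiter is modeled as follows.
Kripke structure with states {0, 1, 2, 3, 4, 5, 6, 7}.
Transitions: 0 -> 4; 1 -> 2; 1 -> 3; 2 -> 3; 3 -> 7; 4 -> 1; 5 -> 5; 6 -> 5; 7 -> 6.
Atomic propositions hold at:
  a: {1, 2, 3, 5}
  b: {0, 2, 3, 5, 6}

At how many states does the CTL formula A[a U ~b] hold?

5

Sat(~b) = {1, 4, 7}
A[a U ~b]: least fixpoint, start Z0 = Sat(~b) = {1, 4, 7}, add states in Sat(a) with every successor in Z. Z1 = {1, 3, 4, 7}; Z2 = {1, 2, 3, 4, 7}; fixed.
Sat(A[a U ~b]) = {1, 2, 3, 4, 7}
|Sat(A[a U ~b])| = |{1, 2, 3, 4, 7}| = 5.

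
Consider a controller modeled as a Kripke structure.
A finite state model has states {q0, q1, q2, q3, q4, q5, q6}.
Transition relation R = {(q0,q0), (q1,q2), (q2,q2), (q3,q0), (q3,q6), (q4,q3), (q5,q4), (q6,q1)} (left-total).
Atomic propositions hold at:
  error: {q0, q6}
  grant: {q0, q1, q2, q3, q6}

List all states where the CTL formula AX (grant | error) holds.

{q0, q1, q2, q3, q4, q6}

Sat(grant | error) = {q0, q1, q2, q3, q6}
Sat(AX (grant | error)) = {s : every successor in {q0, q1, q2, q3, q6}} = {q0, q1, q2, q3, q4, q6}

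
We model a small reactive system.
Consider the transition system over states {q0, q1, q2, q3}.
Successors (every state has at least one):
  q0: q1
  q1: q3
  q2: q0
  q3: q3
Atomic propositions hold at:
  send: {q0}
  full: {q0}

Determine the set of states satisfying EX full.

Sat(EX full) = {s : some successor in {q0}} = {q2}

{q2}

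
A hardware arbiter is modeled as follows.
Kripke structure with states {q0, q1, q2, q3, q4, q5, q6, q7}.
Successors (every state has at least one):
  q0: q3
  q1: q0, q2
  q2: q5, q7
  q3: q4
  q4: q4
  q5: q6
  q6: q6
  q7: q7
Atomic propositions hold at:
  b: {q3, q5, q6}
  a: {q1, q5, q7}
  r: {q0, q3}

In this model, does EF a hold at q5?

Yes

EF a: least fixpoint, start Z0 = {q1, q5, q7}, add states with some successor in Z. Z1 = {q1, q2, q5, q7}; fixed.
Sat(EF a) = {q1, q2, q5, q7}
q5 ∈ Sat(EF a) = {q1, q2, q5, q7}, so the formula holds at q5.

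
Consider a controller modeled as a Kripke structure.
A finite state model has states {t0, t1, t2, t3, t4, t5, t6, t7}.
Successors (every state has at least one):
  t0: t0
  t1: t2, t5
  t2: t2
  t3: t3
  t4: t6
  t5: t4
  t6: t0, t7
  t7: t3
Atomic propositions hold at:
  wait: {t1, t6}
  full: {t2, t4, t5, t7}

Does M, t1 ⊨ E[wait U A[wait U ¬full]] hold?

Yes

Sat(¬full) = {t0, t1, t3, t6}
A[wait U ¬full]: least fixpoint, start Z0 = Sat(¬full) = {t0, t1, t3, t6}, add states in Sat(wait) with every successor in Z. Already a fixed point.
Sat(A[wait U ¬full]) = {t0, t1, t3, t6}
E[wait U A[wait U ¬full]]: least fixpoint, start Z0 = Sat(A[wait U ¬full]) = {t0, t1, t3, t6}, add states in Sat(wait) with some successor in Z. Already a fixed point.
Sat(E[wait U A[wait U ¬full]]) = {t0, t1, t3, t6}
t1 ∈ Sat(E[wait U A[wait U ¬full]]) = {t0, t1, t3, t6}, so the formula holds at t1.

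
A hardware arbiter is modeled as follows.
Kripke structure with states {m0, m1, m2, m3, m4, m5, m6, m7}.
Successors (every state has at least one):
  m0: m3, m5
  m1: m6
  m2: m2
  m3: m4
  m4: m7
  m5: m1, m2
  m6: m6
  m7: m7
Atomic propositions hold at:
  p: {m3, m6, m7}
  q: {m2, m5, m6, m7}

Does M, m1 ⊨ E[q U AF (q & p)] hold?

Sat(q & p) = {m6, m7}
AF (q & p): least fixpoint, start Z0 = {m6, m7}, add states with every successor in Z. Z1 = {m1, m4, m6, m7}; Z2 = {m1, m3, m4, m6, m7}; fixed.
Sat(AF (q & p)) = {m1, m3, m4, m6, m7}
E[q U AF (q & p)]: least fixpoint, start Z0 = Sat(AF (q & p)) = {m1, m3, m4, m6, m7}, add states in Sat(q) with some successor in Z. Z1 = {m1, m3, m4, m5, m6, m7}; fixed.
Sat(E[q U AF (q & p)]) = {m1, m3, m4, m5, m6, m7}
m1 ∈ Sat(E[q U AF (q & p)]) = {m1, m3, m4, m5, m6, m7}, so the formula holds at m1.

Yes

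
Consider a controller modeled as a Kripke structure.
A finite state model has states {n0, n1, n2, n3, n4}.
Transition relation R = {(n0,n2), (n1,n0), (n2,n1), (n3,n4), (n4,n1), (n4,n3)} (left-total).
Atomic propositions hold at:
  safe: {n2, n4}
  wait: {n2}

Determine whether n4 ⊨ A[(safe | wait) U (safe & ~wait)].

Sat(safe | wait) = {n2, n4}
Sat(~wait) = {n0, n1, n3, n4}
Sat(safe & ~wait) = {n4}
A[(safe | wait) U (safe & ~wait)]: least fixpoint, start Z0 = Sat((safe & ~wait)) = {n4}, add states in Sat(safe | wait) with every successor in Z. Already a fixed point.
Sat(A[(safe | wait) U (safe & ~wait)]) = {n4}
n4 ∈ Sat(A[(safe | wait) U (safe & ~wait)]) = {n4}, so the formula holds at n4.

Yes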